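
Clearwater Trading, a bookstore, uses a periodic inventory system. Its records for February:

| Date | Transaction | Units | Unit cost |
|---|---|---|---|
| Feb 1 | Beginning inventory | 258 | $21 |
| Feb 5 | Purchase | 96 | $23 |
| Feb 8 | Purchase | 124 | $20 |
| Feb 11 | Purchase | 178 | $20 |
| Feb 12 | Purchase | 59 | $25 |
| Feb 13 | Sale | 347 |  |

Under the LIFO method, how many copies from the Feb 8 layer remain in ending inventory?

14

Feb 13, 347 sold [LIFO — newest first]: 59 @ $25 + 178 @ $20 + 110 @ $20 = $7,235
Ending inventory: 258 @ $21 + 96 @ $23 + 14 @ $20 = $7,906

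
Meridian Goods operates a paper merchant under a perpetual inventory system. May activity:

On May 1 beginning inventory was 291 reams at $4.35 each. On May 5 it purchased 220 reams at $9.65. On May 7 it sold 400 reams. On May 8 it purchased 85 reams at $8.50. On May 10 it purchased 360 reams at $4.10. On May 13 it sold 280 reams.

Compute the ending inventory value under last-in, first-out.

Ending inventory = $1,533.35

May 7, 400 sold [LIFO — newest first]: 220 @ $9.65 + 180 @ $4.35 = $2,906.00
May 13, 280 sold [LIFO — newest first]: 280 @ $4.10 = $1,148.00
Total COGS = $2,906.00 + $1,148.00 = $4,054.00
Ending inventory: 111 @ $4.35 + 85 @ $8.50 + 80 @ $4.10 = $1,533.35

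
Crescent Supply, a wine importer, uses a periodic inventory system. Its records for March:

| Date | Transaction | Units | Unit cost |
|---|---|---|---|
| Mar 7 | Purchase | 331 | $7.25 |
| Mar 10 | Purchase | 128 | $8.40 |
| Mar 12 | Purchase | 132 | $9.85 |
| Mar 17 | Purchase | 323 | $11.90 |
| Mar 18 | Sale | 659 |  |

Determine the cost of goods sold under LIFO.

COGS = $6,770.10

Mar 18, 659 sold [LIFO — newest first]: 323 @ $11.90 + 132 @ $9.85 + 128 @ $8.40 + 76 @ $7.25 = $6,770.10
Ending inventory: 255 @ $7.25 = $1,848.75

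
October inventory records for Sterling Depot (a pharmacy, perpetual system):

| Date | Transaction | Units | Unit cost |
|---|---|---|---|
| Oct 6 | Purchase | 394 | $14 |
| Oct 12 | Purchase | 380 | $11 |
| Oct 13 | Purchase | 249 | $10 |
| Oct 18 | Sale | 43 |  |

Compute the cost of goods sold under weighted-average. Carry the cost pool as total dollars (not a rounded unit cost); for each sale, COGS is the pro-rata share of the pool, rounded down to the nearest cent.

COGS = $512.21

After Oct 6: 394 on hand, pool $5,516.00 (≈ $14.0000 each)
After Oct 12: 774 on hand, pool $9,696.00 (≈ $12.5271 each)
After Oct 13: 1023 on hand, pool $12,186.00 (≈ $11.9120 each)
Oct 18, sell 43: 43/1023 × $12,186.00 → $512.21
Ending inventory (cost pool remaining) = $11,673.79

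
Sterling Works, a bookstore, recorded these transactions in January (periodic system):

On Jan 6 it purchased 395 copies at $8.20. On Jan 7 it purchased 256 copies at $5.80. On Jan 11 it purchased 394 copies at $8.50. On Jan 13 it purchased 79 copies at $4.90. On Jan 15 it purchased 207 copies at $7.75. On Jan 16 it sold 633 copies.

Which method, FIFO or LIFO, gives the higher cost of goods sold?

LIFO

FIFO COGS: 395 @ $8.20 + 238 @ $5.80 = $4,619.40
LIFO COGS: 207 @ $7.75 + 79 @ $4.90 + 347 @ $8.50 = $4,940.85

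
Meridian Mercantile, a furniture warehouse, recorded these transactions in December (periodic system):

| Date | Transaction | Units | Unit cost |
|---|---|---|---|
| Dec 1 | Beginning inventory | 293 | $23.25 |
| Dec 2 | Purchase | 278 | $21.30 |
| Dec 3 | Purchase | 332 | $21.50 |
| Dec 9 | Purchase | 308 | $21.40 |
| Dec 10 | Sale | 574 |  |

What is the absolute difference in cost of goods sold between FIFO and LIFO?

FIFO COGS: 293 @ $23.25 + 278 @ $21.30 + 3 @ $21.50 = $12,798.15
LIFO COGS: 308 @ $21.40 + 266 @ $21.50 = $12,310.20
Difference = |$12,798.15 − $12,310.20| = $487.95

$487.95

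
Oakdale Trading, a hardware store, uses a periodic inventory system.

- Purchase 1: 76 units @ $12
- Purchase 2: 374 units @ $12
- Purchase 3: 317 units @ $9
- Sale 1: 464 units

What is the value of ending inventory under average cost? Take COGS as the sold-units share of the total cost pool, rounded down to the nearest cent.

Sale 1, sell 464: 464/767 × $8,253.00 → $4,992.68
Ending inventory (cost pool remaining) = $3,260.32
Check: goods available $8,253.00 = COGS $4,992.68 + ending $3,260.32

Ending inventory = $3,260.32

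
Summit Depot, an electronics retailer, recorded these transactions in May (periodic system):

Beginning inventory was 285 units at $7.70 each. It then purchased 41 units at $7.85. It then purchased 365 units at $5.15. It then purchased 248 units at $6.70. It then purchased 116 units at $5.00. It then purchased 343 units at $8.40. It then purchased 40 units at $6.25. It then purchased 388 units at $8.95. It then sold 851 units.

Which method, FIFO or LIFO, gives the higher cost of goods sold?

LIFO

FIFO COGS: 285 @ $7.70 + 41 @ $7.85 + 365 @ $5.15 + 160 @ $6.70 = $5,468.10
LIFO COGS: 388 @ $8.95 + 40 @ $6.25 + 343 @ $8.40 + 80 @ $5.00 = $7,003.80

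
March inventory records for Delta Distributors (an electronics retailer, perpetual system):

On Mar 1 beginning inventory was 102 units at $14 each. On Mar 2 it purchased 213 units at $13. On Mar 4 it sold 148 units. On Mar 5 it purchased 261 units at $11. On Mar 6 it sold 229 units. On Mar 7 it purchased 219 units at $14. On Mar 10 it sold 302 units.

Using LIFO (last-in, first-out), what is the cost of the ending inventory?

Ending inventory = $1,610

Mar 4, 148 sold [LIFO — newest first]: 148 @ $13 = $1,924
Mar 6, 229 sold [LIFO — newest first]: 229 @ $11 = $2,519
Mar 10, 302 sold [LIFO — newest first]: 219 @ $14 + 32 @ $11 + 51 @ $13 = $4,081
Total COGS = $1,924 + $2,519 + $4,081 = $8,524
Ending inventory: 102 @ $14 + 14 @ $13 = $1,610
Check: goods available $10,134 = COGS $8,524 + ending $1,610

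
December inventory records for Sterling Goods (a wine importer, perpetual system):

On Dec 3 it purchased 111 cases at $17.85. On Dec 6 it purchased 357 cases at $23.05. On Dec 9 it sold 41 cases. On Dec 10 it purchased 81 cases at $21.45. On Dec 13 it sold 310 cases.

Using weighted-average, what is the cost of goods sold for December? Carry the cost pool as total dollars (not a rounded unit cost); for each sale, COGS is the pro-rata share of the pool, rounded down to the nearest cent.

After Dec 3: 111 on hand, pool $1,981.35 (≈ $17.8500 each)
After Dec 6: 468 on hand, pool $10,210.20 (≈ $21.8167 each)
Dec 9, sell 41: 41/468 × $10,210.20 → $894.48
After Dec 10: 508 on hand, pool $11,053.17 (≈ $21.7582 each)
Dec 13, sell 310: 310/508 × $11,053.17 → $6,745.04
Total COGS = $894.48 + $6,745.04 = $7,639.52
Ending inventory (cost pool remaining) = $4,308.13

COGS = $7,639.52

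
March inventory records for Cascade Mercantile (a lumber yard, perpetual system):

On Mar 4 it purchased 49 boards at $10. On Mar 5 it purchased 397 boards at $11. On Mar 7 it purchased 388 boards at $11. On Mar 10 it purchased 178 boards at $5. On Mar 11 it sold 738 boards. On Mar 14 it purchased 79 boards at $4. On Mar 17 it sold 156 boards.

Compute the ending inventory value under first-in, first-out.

Mar 11, 738 sold [FIFO — oldest first]: 49 @ $10 + 397 @ $11 + 292 @ $11 = $8,069
Mar 17, 156 sold [FIFO — oldest first]: 96 @ $11 + 60 @ $5 = $1,356
Total COGS = $8,069 + $1,356 = $9,425
Ending inventory: 118 @ $5 + 79 @ $4 = $906

Ending inventory = $906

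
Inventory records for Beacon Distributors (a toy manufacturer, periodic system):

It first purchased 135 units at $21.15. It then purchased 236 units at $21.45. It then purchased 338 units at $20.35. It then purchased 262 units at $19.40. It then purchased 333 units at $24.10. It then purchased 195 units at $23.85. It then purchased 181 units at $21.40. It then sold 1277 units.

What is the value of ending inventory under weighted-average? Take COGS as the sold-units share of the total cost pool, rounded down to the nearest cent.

Sale 1, sell 1277: 1277/1680 × $36,428.00 → $27,689.61
Ending inventory (cost pool remaining) = $8,738.39

Ending inventory = $8,738.39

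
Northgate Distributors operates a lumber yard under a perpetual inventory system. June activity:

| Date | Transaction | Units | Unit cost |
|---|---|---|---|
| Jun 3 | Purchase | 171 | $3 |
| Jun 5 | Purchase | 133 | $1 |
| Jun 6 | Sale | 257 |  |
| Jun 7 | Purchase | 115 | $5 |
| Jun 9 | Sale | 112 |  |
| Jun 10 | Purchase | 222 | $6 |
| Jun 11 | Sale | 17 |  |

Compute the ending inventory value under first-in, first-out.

Ending inventory = $1,497

Jun 6, 257 sold [FIFO — oldest first]: 171 @ $3 + 86 @ $1 = $599
Jun 9, 112 sold [FIFO — oldest first]: 47 @ $1 + 65 @ $5 = $372
Jun 11, 17 sold [FIFO — oldest first]: 17 @ $5 = $85
Total COGS = $599 + $372 + $85 = $1,056
Ending inventory: 33 @ $5 + 222 @ $6 = $1,497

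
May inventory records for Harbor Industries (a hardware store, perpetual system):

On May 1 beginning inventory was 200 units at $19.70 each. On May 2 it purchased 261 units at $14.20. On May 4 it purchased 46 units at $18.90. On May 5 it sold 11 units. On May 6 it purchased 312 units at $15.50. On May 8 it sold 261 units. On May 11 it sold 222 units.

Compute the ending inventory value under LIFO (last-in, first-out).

Ending inventory = $5,715.00

May 5, 11 sold [LIFO — newest first]: 11 @ $18.90 = $207.90
May 8, 261 sold [LIFO — newest first]: 261 @ $15.50 = $4,045.50
May 11, 222 sold [LIFO — newest first]: 51 @ $15.50 + 35 @ $18.90 + 136 @ $14.20 = $3,383.20
Total COGS = $207.90 + $4,045.50 + $3,383.20 = $7,636.60
Ending inventory: 200 @ $19.70 + 125 @ $14.20 = $5,715.00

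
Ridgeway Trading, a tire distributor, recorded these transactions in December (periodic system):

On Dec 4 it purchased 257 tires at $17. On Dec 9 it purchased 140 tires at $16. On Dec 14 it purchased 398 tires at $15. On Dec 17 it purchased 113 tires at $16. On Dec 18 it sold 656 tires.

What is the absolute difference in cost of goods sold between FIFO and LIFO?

$391

FIFO COGS: 257 @ $17 + 140 @ $16 + 259 @ $15 = $10,494
LIFO COGS: 113 @ $16 + 398 @ $15 + 140 @ $16 + 5 @ $17 = $10,103
Difference = |$10,494 − $10,103| = $391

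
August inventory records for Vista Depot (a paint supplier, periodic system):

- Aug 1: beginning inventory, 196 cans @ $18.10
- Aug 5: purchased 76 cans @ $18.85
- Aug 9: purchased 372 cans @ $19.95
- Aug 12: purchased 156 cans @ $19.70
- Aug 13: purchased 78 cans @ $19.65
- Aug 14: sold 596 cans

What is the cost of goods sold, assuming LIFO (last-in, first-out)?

COGS = $11,827.80

Aug 14, 596 sold [LIFO — newest first]: 78 @ $19.65 + 156 @ $19.70 + 362 @ $19.95 = $11,827.80
Ending inventory: 196 @ $18.10 + 76 @ $18.85 + 10 @ $19.95 = $5,179.70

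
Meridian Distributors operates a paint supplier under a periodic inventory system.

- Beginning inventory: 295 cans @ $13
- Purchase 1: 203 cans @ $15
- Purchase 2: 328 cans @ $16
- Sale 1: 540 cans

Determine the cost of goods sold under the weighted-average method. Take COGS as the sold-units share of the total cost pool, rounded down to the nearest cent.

COGS = $7,928.71

Sale 1, sell 540: 540/826 × $12,128.00 → $7,928.71
Ending inventory (cost pool remaining) = $4,199.29
Check: goods available $12,128.00 = COGS $7,928.71 + ending $4,199.29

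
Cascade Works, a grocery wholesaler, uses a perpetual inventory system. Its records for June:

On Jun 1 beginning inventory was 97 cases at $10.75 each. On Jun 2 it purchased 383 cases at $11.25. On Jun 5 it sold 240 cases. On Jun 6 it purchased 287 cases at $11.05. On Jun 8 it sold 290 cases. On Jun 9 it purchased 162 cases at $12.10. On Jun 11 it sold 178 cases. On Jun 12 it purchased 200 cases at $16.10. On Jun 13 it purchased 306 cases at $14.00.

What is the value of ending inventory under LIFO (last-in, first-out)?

Ending inventory = $9,941.75

Jun 5, 240 sold [LIFO — newest first]: 240 @ $11.25 = $2,700.00
Jun 8, 290 sold [LIFO — newest first]: 287 @ $11.05 + 3 @ $11.25 = $3,205.10
Jun 11, 178 sold [LIFO — newest first]: 162 @ $12.10 + 16 @ $11.25 = $2,140.20
Total COGS = $2,700.00 + $3,205.10 + $2,140.20 = $8,045.30
Ending inventory: 97 @ $10.75 + 124 @ $11.25 + 200 @ $16.10 + 306 @ $14.00 = $9,941.75
Check: goods available $17,987.05 = COGS $8,045.30 + ending $9,941.75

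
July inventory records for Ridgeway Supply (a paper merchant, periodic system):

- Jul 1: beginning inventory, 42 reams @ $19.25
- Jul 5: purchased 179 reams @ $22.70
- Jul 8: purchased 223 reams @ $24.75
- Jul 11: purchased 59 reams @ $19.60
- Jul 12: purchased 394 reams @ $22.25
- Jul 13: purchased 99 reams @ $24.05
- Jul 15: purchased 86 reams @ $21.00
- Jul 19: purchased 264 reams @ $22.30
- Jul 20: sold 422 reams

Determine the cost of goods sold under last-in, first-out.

COGS = $9,424.80

Jul 20, 422 sold [LIFO — newest first]: 264 @ $22.30 + 86 @ $21.00 + 72 @ $24.05 = $9,424.80
Ending inventory: 42 @ $19.25 + 179 @ $22.70 + 223 @ $24.75 + 59 @ $19.60 + 394 @ $22.25 + 27 @ $24.05 = $20,963.30
Check: goods available $30,388.10 = COGS $9,424.80 + ending $20,963.30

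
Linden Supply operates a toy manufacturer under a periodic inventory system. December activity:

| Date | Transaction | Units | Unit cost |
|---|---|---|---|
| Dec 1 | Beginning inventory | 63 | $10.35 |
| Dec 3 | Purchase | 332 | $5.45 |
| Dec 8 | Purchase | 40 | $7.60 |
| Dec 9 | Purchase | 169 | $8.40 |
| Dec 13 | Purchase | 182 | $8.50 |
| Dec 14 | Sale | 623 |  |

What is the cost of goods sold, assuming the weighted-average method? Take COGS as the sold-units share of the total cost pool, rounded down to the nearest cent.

Dec 14, sell 623: 623/786 × $5,732.05 → $4,543.34
Ending inventory (cost pool remaining) = $1,188.71

COGS = $4,543.34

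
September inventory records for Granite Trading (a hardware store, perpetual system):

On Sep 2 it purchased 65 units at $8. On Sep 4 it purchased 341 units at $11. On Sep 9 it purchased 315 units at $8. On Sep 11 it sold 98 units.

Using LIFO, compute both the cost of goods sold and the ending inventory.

COGS = $784; ending inventory = $6,007

Sep 11, 98 sold [LIFO — newest first]: 98 @ $8 = $784
Ending inventory: 65 @ $8 + 341 @ $11 + 217 @ $8 = $6,007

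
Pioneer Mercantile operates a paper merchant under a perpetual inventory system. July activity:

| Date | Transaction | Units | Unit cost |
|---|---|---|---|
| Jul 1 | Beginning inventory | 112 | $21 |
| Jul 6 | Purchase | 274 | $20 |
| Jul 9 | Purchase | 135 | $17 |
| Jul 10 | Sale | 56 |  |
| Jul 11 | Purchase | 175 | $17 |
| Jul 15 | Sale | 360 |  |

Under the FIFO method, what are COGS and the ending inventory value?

COGS = $8,342; ending inventory = $4,760

Jul 10, 56 sold [FIFO — oldest first]: 56 @ $21 = $1,176
Jul 15, 360 sold [FIFO — oldest first]: 56 @ $21 + 274 @ $20 + 30 @ $17 = $7,166
Total COGS = $1,176 + $7,166 = $8,342
Ending inventory: 105 @ $17 + 175 @ $17 = $4,760
Check: goods available $13,102 = COGS $8,342 + ending $4,760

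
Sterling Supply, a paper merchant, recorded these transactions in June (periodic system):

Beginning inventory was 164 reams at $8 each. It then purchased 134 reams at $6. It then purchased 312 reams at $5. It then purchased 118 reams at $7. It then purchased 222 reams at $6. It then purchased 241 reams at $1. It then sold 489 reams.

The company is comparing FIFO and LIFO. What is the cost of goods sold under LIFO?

FIFO COGS: 164 @ $8 + 134 @ $6 + 191 @ $5 = $3,071
LIFO COGS: 241 @ $1 + 222 @ $6 + 26 @ $7 = $1,755

COGS = $1,755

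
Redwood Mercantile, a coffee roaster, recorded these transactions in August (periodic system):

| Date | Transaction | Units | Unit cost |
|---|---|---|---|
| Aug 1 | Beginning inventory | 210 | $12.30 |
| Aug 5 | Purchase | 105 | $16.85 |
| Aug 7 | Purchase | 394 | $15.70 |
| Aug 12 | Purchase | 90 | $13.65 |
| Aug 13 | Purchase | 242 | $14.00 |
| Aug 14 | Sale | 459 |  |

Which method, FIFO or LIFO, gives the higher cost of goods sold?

FIFO COGS: 210 @ $12.30 + 105 @ $16.85 + 144 @ $15.70 = $6,613.05
LIFO COGS: 242 @ $14.00 + 90 @ $13.65 + 127 @ $15.70 = $6,610.40

FIFO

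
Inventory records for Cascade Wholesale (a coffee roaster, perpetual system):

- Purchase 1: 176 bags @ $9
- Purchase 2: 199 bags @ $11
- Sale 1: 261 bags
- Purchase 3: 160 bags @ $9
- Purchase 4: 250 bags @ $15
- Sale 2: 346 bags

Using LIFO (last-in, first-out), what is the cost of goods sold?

COGS = $7,361

Sale 1 (261) [LIFO — newest first]: 199 @ $11 + 62 @ $9 = $2,747
Sale 2 (346) [LIFO — newest first]: 250 @ $15 + 96 @ $9 = $4,614
Total COGS = $2,747 + $4,614 = $7,361
Ending inventory: 114 @ $9 + 64 @ $9 = $1,602
Check: goods available $8,963 = COGS $7,361 + ending $1,602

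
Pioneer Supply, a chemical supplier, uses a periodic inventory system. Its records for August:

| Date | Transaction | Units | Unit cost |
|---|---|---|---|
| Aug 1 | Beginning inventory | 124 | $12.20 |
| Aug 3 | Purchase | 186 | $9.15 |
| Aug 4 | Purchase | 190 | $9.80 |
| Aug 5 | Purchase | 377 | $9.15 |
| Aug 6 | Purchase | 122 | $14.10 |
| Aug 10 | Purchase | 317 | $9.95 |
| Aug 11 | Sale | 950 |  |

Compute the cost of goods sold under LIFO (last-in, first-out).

Aug 11, 950 sold [LIFO — newest first]: 317 @ $9.95 + 122 @ $14.10 + 377 @ $9.15 + 134 @ $9.80 = $9,637.10
Ending inventory: 124 @ $12.20 + 186 @ $9.15 + 56 @ $9.80 = $3,763.50
Check: goods available $13,400.60 = COGS $9,637.10 + ending $3,763.50

COGS = $9,637.10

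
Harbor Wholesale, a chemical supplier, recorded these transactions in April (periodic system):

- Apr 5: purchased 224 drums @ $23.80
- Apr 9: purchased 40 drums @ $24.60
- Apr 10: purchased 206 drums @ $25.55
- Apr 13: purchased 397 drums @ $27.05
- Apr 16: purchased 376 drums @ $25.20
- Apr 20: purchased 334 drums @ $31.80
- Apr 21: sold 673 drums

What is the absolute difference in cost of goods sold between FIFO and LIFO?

FIFO COGS: 224 @ $23.80 + 40 @ $24.60 + 206 @ $25.55 + 203 @ $27.05 = $17,069.65
LIFO COGS: 334 @ $31.80 + 339 @ $25.20 = $19,164.00
Difference = |$17,069.65 − $19,164.00| = $2,094.35

$2,094.35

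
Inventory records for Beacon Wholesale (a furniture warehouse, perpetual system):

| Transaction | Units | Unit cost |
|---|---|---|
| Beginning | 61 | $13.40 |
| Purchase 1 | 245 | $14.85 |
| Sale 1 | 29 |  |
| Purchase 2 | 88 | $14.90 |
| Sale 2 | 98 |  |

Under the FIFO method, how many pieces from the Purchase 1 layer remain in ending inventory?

179

Sale 1 (29) [FIFO — oldest first]: 29 @ $13.40 = $388.60
Sale 2 (98) [FIFO — oldest first]: 32 @ $13.40 + 66 @ $14.85 = $1,408.90
Total COGS = $388.60 + $1,408.90 = $1,797.50
Ending inventory: 179 @ $14.85 + 88 @ $14.90 = $3,969.35
Check: goods available $5,766.85 = COGS $1,797.50 + ending $3,969.35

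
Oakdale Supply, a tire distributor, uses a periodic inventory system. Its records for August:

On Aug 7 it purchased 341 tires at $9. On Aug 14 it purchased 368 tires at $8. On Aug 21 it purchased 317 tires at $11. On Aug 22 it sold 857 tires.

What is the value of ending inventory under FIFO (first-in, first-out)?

Ending inventory = $1,859

Aug 22, 857 sold [FIFO — oldest first]: 341 @ $9 + 368 @ $8 + 148 @ $11 = $7,641
Ending inventory: 169 @ $11 = $1,859
Check: goods available $9,500 = COGS $7,641 + ending $1,859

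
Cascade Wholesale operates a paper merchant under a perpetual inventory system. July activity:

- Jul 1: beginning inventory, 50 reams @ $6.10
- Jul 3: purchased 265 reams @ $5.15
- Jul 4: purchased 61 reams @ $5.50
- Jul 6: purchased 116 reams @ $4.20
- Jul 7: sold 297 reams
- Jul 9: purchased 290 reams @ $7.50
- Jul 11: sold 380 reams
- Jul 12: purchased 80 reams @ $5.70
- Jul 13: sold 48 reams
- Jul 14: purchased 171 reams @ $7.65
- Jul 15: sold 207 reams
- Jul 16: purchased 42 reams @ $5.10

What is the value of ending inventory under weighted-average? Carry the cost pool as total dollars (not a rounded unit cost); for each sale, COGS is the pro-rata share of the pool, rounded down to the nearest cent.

After Jul 1: 50 on hand, pool $305.00 (≈ $6.1000 each)
After Jul 3: 315 on hand, pool $1,669.75 (≈ $5.3008 each)
After Jul 4: 376 on hand, pool $2,005.25 (≈ $5.3331 each)
After Jul 6: 492 on hand, pool $2,492.45 (≈ $5.0660 each)
Jul 7, sell 297: 297/492 × $2,492.45 → $1,504.58
After Jul 9: 485 on hand, pool $3,162.87 (≈ $6.5214 each)
Jul 11, sell 380: 380/485 × $3,162.87 → $2,478.12
After Jul 12: 185 on hand, pool $1,140.75 (≈ $6.1662 each)
Jul 13, sell 48: 48/185 × $1,140.75 → $295.97
After Jul 14: 308 on hand, pool $2,152.93 (≈ $6.9900 each)
Jul 15, sell 207: 207/308 × $2,152.93 → $1,446.93
After Jul 16: 143 on hand, pool $920.20 (≈ $6.4350 each)
Total COGS = $1,504.58 + $2,478.12 + $295.97 + $1,446.93 = $5,725.60
Ending inventory (cost pool remaining) = $920.20
Check: goods available $6,645.80 = COGS $5,725.60 + ending $920.20

Ending inventory = $920.20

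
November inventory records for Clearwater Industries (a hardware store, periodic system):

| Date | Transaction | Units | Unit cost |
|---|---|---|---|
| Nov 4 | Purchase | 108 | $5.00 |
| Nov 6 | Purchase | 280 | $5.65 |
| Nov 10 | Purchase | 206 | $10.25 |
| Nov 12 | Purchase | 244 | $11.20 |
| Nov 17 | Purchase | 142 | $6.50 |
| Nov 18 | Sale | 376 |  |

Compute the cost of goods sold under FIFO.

Nov 18, 376 sold [FIFO — oldest first]: 108 @ $5.00 + 268 @ $5.65 = $2,054.20
Ending inventory: 12 @ $5.65 + 206 @ $10.25 + 244 @ $11.20 + 142 @ $6.50 = $5,835.10

COGS = $2,054.20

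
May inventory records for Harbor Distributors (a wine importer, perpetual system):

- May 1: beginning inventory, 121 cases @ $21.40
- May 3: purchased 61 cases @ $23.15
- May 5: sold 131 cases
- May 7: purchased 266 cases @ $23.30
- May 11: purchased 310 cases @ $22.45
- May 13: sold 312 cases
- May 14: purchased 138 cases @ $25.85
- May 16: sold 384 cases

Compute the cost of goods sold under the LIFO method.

COGS = $19,215.35

May 5, 131 sold [LIFO — newest first]: 61 @ $23.15 + 70 @ $21.40 = $2,910.15
May 13, 312 sold [LIFO — newest first]: 310 @ $22.45 + 2 @ $23.30 = $7,006.10
May 16, 384 sold [LIFO — newest first]: 138 @ $25.85 + 246 @ $23.30 = $9,299.10
Total COGS = $2,910.15 + $7,006.10 + $9,299.10 = $19,215.35
Ending inventory: 51 @ $21.40 + 18 @ $23.30 = $1,510.80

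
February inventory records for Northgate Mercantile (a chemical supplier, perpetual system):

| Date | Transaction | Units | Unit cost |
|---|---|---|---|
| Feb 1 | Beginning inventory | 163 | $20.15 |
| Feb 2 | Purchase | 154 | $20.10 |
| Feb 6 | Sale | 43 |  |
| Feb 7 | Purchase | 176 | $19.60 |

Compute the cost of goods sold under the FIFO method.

Feb 6, 43 sold [FIFO — oldest first]: 43 @ $20.15 = $866.45
Ending inventory: 120 @ $20.15 + 154 @ $20.10 + 176 @ $19.60 = $8,963.00
Check: goods available $9,829.45 = COGS $866.45 + ending $8,963.00

COGS = $866.45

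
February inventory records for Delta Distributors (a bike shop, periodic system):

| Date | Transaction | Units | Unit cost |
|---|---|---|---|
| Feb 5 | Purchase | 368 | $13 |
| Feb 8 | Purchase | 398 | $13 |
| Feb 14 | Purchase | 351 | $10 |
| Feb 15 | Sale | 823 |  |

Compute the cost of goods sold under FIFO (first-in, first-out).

Feb 15, 823 sold [FIFO — oldest first]: 368 @ $13 + 398 @ $13 + 57 @ $10 = $10,528
Ending inventory: 294 @ $10 = $2,940
Check: goods available $13,468 = COGS $10,528 + ending $2,940

COGS = $10,528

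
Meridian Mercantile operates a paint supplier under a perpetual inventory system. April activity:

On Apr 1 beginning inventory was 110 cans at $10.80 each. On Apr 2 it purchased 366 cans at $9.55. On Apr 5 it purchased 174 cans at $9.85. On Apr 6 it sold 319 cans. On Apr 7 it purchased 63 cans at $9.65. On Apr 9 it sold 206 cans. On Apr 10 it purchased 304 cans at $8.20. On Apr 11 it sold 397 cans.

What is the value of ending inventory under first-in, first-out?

Ending inventory = $779.00

Apr 6, 319 sold [FIFO — oldest first]: 110 @ $10.80 + 209 @ $9.55 = $3,183.95
Apr 9, 206 sold [FIFO — oldest first]: 157 @ $9.55 + 49 @ $9.85 = $1,982.00
Apr 11, 397 sold [FIFO — oldest first]: 125 @ $9.85 + 63 @ $9.65 + 209 @ $8.20 = $3,553.00
Total COGS = $3,183.95 + $1,982.00 + $3,553.00 = $8,718.95
Ending inventory: 95 @ $8.20 = $779.00
Check: goods available $9,497.95 = COGS $8,718.95 + ending $779.00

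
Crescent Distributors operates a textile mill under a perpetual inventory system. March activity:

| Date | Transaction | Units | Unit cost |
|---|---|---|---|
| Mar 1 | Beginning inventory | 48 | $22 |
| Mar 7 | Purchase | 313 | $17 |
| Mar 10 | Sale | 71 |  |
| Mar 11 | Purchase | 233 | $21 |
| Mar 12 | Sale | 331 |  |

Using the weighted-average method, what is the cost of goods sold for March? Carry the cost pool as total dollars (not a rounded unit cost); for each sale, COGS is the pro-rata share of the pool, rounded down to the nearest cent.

COGS = $7,593.07

After Mar 1: 48 on hand, pool $1,056.00 (≈ $22.0000 each)
After Mar 7: 361 on hand, pool $6,377.00 (≈ $17.6648 each)
Mar 10, sell 71: 71/361 × $6,377.00 → $1,254.20
After Mar 11: 523 on hand, pool $10,015.80 (≈ $19.1507 each)
Mar 12, sell 331: 331/523 × $10,015.80 → $6,338.87
Total COGS = $1,254.20 + $6,338.87 = $7,593.07
Ending inventory (cost pool remaining) = $3,676.93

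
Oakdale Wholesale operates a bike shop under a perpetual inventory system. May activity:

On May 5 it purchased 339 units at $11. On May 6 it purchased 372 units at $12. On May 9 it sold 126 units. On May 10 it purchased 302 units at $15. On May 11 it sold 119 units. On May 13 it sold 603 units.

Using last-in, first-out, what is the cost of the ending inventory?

May 9, 126 sold [LIFO — newest first]: 126 @ $12 = $1,512
May 11, 119 sold [LIFO — newest first]: 119 @ $15 = $1,785
May 13, 603 sold [LIFO — newest first]: 183 @ $15 + 246 @ $12 + 174 @ $11 = $7,611
Total COGS = $1,512 + $1,785 + $7,611 = $10,908
Ending inventory: 165 @ $11 = $1,815

Ending inventory = $1,815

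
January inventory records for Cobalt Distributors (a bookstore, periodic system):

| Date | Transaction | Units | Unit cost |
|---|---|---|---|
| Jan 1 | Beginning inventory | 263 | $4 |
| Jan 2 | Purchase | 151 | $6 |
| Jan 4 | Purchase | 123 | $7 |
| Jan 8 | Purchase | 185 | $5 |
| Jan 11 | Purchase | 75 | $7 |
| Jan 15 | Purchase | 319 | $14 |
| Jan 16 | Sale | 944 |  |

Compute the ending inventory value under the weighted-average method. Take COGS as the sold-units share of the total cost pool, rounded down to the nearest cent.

Ending inventory = $1,346.26

Jan 16, sell 944: 944/1116 × $8,735.00 → $7,388.74
Ending inventory (cost pool remaining) = $1,346.26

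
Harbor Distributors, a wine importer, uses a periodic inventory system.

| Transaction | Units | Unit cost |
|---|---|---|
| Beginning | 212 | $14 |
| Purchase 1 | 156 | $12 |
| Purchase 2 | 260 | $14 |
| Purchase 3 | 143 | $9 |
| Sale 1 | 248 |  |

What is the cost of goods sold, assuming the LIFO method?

Sale 1 (248) [LIFO — newest first]: 143 @ $9 + 105 @ $14 = $2,757
Ending inventory: 212 @ $14 + 156 @ $12 + 155 @ $14 = $7,010

COGS = $2,757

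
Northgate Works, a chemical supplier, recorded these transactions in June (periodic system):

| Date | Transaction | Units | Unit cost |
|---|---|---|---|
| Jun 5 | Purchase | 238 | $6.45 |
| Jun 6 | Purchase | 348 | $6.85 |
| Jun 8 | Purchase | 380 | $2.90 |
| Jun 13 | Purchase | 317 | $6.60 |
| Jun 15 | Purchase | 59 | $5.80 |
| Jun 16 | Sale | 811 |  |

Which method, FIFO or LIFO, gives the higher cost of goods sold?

FIFO COGS: 238 @ $6.45 + 348 @ $6.85 + 225 @ $2.90 = $4,571.40
LIFO COGS: 59 @ $5.80 + 317 @ $6.60 + 380 @ $2.90 + 55 @ $6.85 = $3,913.15

FIFO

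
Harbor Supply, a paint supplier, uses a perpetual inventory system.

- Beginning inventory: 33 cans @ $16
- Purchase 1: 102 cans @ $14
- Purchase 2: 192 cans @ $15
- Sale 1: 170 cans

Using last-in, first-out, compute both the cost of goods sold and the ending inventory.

COGS = $2,550; ending inventory = $2,286

Sale 1 (170) [LIFO — newest first]: 170 @ $15 = $2,550
Ending inventory: 33 @ $16 + 102 @ $14 + 22 @ $15 = $2,286
Check: goods available $4,836 = COGS $2,550 + ending $2,286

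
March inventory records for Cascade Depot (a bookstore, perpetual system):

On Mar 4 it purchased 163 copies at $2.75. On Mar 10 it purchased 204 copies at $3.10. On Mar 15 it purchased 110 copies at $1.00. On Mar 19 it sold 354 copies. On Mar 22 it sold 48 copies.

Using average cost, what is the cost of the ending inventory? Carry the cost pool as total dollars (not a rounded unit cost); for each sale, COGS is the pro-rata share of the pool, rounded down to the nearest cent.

Ending inventory = $187.22

After Mar 4: 163 on hand, pool $448.25 (≈ $2.7500 each)
After Mar 10: 367 on hand, pool $1,080.65 (≈ $2.9446 each)
After Mar 15: 477 on hand, pool $1,190.65 (≈ $2.4961 each)
Mar 19, sell 354: 354/477 × $1,190.65 → $883.62
Mar 22, sell 48: 48/123 × $307.03 → $119.81
Total COGS = $883.62 + $119.81 = $1,003.43
Ending inventory (cost pool remaining) = $187.22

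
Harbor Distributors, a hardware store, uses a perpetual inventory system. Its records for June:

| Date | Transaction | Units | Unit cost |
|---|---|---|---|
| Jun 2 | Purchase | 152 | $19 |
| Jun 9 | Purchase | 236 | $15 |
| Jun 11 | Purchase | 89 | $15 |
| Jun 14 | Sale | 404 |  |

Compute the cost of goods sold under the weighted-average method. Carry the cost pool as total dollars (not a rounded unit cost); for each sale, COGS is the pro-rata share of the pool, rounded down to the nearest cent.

COGS = $6,574.95

After Jun 2: 152 on hand, pool $2,888.00 (≈ $19.0000 each)
After Jun 9: 388 on hand, pool $6,428.00 (≈ $16.5670 each)
After Jun 11: 477 on hand, pool $7,763.00 (≈ $16.2746 each)
Jun 14, sell 404: 404/477 × $7,763.00 → $6,574.95
Ending inventory (cost pool remaining) = $1,188.05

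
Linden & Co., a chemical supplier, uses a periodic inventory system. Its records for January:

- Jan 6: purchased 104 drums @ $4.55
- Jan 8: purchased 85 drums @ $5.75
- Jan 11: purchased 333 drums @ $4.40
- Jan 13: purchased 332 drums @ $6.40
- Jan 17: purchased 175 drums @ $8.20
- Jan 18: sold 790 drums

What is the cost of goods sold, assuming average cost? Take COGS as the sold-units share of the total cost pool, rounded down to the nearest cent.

Jan 18, sell 790: 790/1029 × $5,986.95 → $4,596.39
Ending inventory (cost pool remaining) = $1,390.56

COGS = $4,596.39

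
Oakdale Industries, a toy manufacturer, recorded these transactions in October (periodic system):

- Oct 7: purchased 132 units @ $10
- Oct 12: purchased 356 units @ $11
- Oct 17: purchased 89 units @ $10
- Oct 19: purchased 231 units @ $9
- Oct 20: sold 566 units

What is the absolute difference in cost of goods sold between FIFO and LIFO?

FIFO COGS: 132 @ $10 + 356 @ $11 + 78 @ $10 = $6,016
LIFO COGS: 231 @ $9 + 89 @ $10 + 246 @ $11 = $5,675
Difference = |$6,016 − $5,675| = $341

$341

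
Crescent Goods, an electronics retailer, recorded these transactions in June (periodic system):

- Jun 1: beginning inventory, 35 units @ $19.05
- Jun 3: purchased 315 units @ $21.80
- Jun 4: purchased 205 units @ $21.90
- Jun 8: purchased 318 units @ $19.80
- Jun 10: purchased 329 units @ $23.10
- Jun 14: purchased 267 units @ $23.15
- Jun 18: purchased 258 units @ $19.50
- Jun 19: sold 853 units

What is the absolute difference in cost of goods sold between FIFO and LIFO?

FIFO COGS: 35 @ $19.05 + 315 @ $21.80 + 205 @ $21.90 + 298 @ $19.80 = $17,923.65
LIFO COGS: 258 @ $19.50 + 267 @ $23.15 + 328 @ $23.10 = $18,788.85
Difference = |$17,923.65 − $18,788.85| = $865.20

$865.20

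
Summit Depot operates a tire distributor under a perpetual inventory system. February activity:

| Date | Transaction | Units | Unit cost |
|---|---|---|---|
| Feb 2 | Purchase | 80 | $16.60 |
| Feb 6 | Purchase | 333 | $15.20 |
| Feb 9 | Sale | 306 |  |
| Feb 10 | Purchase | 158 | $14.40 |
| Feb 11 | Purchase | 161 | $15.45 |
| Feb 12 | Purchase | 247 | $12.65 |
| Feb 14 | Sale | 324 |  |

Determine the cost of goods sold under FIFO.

COGS = $9,576.35

Feb 9, 306 sold [FIFO — oldest first]: 80 @ $16.60 + 226 @ $15.20 = $4,763.20
Feb 14, 324 sold [FIFO — oldest first]: 107 @ $15.20 + 158 @ $14.40 + 59 @ $15.45 = $4,813.15
Total COGS = $4,763.20 + $4,813.15 = $9,576.35
Ending inventory: 102 @ $15.45 + 247 @ $12.65 = $4,700.45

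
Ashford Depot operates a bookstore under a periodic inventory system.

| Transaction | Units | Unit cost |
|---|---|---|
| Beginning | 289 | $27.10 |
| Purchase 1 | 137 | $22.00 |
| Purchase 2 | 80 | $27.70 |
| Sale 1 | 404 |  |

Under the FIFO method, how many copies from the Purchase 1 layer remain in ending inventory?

22

Sale 1 (404) [FIFO — oldest first]: 289 @ $27.10 + 115 @ $22.00 = $10,361.90
Ending inventory: 22 @ $22.00 + 80 @ $27.70 = $2,700.00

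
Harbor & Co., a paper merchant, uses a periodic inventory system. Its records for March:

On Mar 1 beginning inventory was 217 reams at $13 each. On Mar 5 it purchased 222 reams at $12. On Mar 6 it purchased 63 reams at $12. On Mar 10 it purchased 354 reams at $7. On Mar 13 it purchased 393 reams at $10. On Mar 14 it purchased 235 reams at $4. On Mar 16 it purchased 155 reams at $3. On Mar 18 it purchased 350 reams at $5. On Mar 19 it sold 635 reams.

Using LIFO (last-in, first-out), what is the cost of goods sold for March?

COGS = $2,735

Mar 19, 635 sold [LIFO — newest first]: 350 @ $5 + 155 @ $3 + 130 @ $4 = $2,735
Ending inventory: 217 @ $13 + 222 @ $12 + 63 @ $12 + 354 @ $7 + 393 @ $10 + 105 @ $4 = $13,069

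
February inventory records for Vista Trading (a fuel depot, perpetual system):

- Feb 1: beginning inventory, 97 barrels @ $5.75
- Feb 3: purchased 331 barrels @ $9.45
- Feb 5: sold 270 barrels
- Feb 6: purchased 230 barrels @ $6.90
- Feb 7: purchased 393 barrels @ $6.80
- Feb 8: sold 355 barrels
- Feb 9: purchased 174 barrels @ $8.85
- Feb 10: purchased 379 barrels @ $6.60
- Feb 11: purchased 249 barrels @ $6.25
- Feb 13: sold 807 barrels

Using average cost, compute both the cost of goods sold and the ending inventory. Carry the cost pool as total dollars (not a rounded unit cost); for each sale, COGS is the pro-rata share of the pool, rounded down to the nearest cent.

After Feb 1: 97 on hand, pool $557.75 (≈ $5.7500 each)
After Feb 3: 428 on hand, pool $3,685.70 (≈ $8.6114 each)
Feb 5, sell 270: 270/428 × $3,685.70 → $2,325.09
After Feb 6: 388 on hand, pool $2,947.61 (≈ $7.5969 each)
After Feb 7: 781 on hand, pool $5,620.01 (≈ $7.1959 each)
Feb 8, sell 355: 355/781 × $5,620.01 → $2,554.55
After Feb 9: 600 on hand, pool $4,605.36 (≈ $7.6756 each)
After Feb 10: 979 on hand, pool $7,106.76 (≈ $7.2592 each)
After Feb 11: 1228 on hand, pool $8,663.01 (≈ $7.0546 each)
Feb 13, sell 807: 807/1228 × $8,663.01 → $5,693.03
Total COGS = $2,325.09 + $2,554.55 + $5,693.03 = $10,572.67
Ending inventory (cost pool remaining) = $2,969.98

COGS = $10,572.67; ending inventory = $2,969.98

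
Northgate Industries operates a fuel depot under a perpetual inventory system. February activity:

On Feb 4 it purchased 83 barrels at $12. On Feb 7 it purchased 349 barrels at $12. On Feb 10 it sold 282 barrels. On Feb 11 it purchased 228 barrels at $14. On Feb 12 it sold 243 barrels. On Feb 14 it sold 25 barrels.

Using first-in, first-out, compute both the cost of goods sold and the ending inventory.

Feb 10, 282 sold [FIFO — oldest first]: 83 @ $12 + 199 @ $12 = $3,384
Feb 12, 243 sold [FIFO — oldest first]: 150 @ $12 + 93 @ $14 = $3,102
Feb 14, 25 sold [FIFO — oldest first]: 25 @ $14 = $350
Total COGS = $3,384 + $3,102 + $350 = $6,836
Ending inventory: 110 @ $14 = $1,540

COGS = $6,836; ending inventory = $1,540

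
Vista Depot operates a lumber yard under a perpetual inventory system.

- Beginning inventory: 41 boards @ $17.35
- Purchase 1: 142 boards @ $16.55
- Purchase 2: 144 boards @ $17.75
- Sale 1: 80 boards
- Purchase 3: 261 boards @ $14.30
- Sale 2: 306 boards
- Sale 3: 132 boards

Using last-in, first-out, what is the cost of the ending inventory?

Sale 1 (80) [LIFO — newest first]: 80 @ $17.75 = $1,420.00
Sale 2 (306) [LIFO — newest first]: 261 @ $14.30 + 45 @ $17.75 = $4,531.05
Sale 3 (132) [LIFO — newest first]: 19 @ $17.75 + 113 @ $16.55 = $2,207.40
Total COGS = $1,420.00 + $4,531.05 + $2,207.40 = $8,158.45
Ending inventory: 41 @ $17.35 + 29 @ $16.55 = $1,191.30

Ending inventory = $1,191.30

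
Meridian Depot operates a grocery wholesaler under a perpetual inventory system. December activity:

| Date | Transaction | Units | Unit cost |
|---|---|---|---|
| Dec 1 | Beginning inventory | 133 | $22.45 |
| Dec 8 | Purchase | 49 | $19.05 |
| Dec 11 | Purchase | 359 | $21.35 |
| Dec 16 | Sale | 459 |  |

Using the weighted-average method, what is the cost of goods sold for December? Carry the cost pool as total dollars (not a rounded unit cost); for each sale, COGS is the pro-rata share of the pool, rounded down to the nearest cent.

After Dec 1: 133 on hand, pool $2,985.85 (≈ $22.4500 each)
After Dec 8: 182 on hand, pool $3,919.30 (≈ $21.5346 each)
After Dec 11: 541 on hand, pool $11,583.95 (≈ $21.4121 each)
Dec 16, sell 459: 459/541 × $11,583.95 → $9,828.15
Ending inventory (cost pool remaining) = $1,755.80
Check: goods available $11,583.95 = COGS $9,828.15 + ending $1,755.80

COGS = $9,828.15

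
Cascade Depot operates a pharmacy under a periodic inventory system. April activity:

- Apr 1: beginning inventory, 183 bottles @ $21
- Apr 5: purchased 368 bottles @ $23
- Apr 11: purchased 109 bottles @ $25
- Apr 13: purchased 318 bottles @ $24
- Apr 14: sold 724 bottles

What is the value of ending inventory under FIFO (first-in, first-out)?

Ending inventory = $6,096

Apr 14, 724 sold [FIFO — oldest first]: 183 @ $21 + 368 @ $23 + 109 @ $25 + 64 @ $24 = $16,568
Ending inventory: 254 @ $24 = $6,096
Check: goods available $22,664 = COGS $16,568 + ending $6,096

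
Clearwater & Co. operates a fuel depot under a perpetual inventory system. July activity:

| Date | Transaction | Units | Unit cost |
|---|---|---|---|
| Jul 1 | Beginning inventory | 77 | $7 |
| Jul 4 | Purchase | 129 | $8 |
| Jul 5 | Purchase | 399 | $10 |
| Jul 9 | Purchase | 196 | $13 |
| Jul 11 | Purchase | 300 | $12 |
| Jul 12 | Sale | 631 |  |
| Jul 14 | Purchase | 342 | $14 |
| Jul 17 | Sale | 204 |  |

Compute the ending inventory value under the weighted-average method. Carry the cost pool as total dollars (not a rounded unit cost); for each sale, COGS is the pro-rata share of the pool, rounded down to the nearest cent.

After Jul 1: 77 on hand, pool $539.00 (≈ $7.0000 each)
After Jul 4: 206 on hand, pool $1,571.00 (≈ $7.6262 each)
After Jul 5: 605 on hand, pool $5,561.00 (≈ $9.1917 each)
After Jul 9: 801 on hand, pool $8,109.00 (≈ $10.1236 each)
After Jul 11: 1101 on hand, pool $11,709.00 (≈ $10.6349 each)
Jul 12, sell 631: 631/1101 × $11,709.00 → $6,710.60
After Jul 14: 812 on hand, pool $9,786.40 (≈ $12.0522 each)
Jul 17, sell 204: 204/812 × $9,786.40 → $2,458.65
Total COGS = $6,710.60 + $2,458.65 = $9,169.25
Ending inventory (cost pool remaining) = $7,327.75

Ending inventory = $7,327.75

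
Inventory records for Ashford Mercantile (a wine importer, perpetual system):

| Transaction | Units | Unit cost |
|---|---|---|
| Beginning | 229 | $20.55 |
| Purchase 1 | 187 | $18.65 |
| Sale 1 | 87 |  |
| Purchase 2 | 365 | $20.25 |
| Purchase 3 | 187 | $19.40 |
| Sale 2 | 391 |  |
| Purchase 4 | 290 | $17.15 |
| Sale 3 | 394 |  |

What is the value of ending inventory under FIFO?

Sale 1 (87) [FIFO — oldest first]: 87 @ $20.55 = $1,787.85
Sale 2 (391) [FIFO — oldest first]: 142 @ $20.55 + 187 @ $18.65 + 62 @ $20.25 = $7,661.15
Sale 3 (394) [FIFO — oldest first]: 303 @ $20.25 + 91 @ $19.40 = $7,901.15
Total COGS = $1,787.85 + $7,661.15 + $7,901.15 = $17,350.15
Ending inventory: 96 @ $19.40 + 290 @ $17.15 = $6,835.90
Check: goods available $24,186.05 = COGS $17,350.15 + ending $6,835.90

Ending inventory = $6,835.90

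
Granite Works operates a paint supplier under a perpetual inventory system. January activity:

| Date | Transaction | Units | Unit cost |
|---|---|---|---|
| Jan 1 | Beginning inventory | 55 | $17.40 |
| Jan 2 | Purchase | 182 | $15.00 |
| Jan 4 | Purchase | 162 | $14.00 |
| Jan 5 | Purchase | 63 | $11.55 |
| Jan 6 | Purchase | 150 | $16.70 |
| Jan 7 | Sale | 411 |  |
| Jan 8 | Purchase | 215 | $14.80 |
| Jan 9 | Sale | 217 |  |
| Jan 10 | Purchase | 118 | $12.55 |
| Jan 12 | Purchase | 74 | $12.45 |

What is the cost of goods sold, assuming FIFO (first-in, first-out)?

COGS = $9,424.45

Jan 7, 411 sold [FIFO — oldest first]: 55 @ $17.40 + 182 @ $15.00 + 162 @ $14.00 + 12 @ $11.55 = $6,093.60
Jan 9, 217 sold [FIFO — oldest first]: 51 @ $11.55 + 150 @ $16.70 + 16 @ $14.80 = $3,330.85
Total COGS = $6,093.60 + $3,330.85 = $9,424.45
Ending inventory: 199 @ $14.80 + 118 @ $12.55 + 74 @ $12.45 = $5,347.40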